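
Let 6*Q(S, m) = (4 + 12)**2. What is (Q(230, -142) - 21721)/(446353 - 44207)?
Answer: -65035/1206438 ≈ -0.053907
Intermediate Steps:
Q(S, m) = 128/3 (Q(S, m) = (4 + 12)**2/6 = (1/6)*16**2 = (1/6)*256 = 128/3)
(Q(230, -142) - 21721)/(446353 - 44207) = (128/3 - 21721)/(446353 - 44207) = -65035/3/402146 = -65035/3*1/402146 = -65035/1206438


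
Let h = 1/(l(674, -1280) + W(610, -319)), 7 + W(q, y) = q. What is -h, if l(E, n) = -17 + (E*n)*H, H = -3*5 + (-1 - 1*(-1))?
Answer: -1/12941386 ≈ -7.7271e-8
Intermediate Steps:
W(q, y) = -7 + q
H = -15 (H = -15 + (-1 + 1) = -15 + 0 = -15)
l(E, n) = -17 - 15*E*n (l(E, n) = -17 + (E*n)*(-15) = -17 - 15*E*n)
h = 1/12941386 (h = 1/((-17 - 15*674*(-1280)) + (-7 + 610)) = 1/((-17 + 12940800) + 603) = 1/(12940783 + 603) = 1/12941386 ≈ 7.7271e-8)
-h = -1*1/12941386 = -1/12941386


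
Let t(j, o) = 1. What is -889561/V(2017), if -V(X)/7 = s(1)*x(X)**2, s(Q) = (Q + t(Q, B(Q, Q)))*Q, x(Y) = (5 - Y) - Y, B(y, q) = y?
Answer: 889561/227259774 ≈ 0.0039143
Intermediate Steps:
x(Y) = 5 - 2*Y
s(Q) = Q*(1 + Q) (s(Q) = (Q + 1)*Q = (1 + Q)*Q = Q*(1 + Q))
V(X) = -14*(5 - 2*X)**2 (V(X) = -7*1*(1 + 1)*(5 - 2*X)**2 = -7*1*2*(5 - 2*X)**2 = -14*(5 - 2*X)**2)
-889561/V(2017) = -889561*(-1/(14*(-5 + 2*2017)**2)) = -889561*(-1/(14*(-5 + 4034)**2)) = -889561/((-14*4029**2)) = -889561/((-14*16232841)) = -889561/(-227259774) = -889561*(-1/227259774) = 889561/227259774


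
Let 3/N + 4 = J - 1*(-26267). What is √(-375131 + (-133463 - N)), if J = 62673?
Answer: I*√1005695313654958/44468 ≈ 713.16*I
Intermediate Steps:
N = 3/88936 (N = 3/(-4 + (62673 - 1*(-26267))) = 3/(-4 + (62673 + 26267)) = 3/(-4 + 88940) = 3/88936 ≈ 3.3732e-5)
√(-375131 + (-133463 - N)) = √(-375131 + (-133463 - 1*3/88936)) = √(-375131 + (-133463 - 3/88936)) = √(-375131 - 11869665371/88936) = √(-45232315987/88936) = I*√1005695313654958/44468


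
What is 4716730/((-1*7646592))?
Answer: -2358365/3823296 ≈ -0.61684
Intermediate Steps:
4716730/((-1*7646592)) = 4716730/(-7646592) = 4716730*(-1/7646592) = -2358365/3823296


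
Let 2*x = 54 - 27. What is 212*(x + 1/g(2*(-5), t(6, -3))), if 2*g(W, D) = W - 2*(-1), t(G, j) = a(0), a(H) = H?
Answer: 2809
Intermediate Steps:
t(G, j) = 0
g(W, D) = 1 + W/2 (g(W, D) = (W - 2*(-1))/2 = (W + 2)/2 = (2 + W)/2 = 1 + W/2)
x = 27/2 (x = (54 - 27)/2 = (1/2)*27 = 27/2 ≈ 13.500)
212*(x + 1/g(2*(-5), t(6, -3))) = 212*(27/2 + 1/(1 + (2*(-5))/2)) = 212*(27/2 + 1/(1 + (1/2)*(-10))) = 212*(27/2 + 1/(1 - 5)) = 212*(27/2 + 1/(-4)) = 212*(27/2 - 1/4) = 212*(53/4) = 2809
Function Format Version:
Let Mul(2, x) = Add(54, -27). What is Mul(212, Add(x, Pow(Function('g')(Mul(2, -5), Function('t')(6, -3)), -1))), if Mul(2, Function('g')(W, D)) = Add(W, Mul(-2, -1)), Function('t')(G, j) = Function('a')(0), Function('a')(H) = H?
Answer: 2809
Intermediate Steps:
Function('t')(G, j) = 0
Function('g')(W, D) = Add(1, Mul(Rational(1, 2), W)) (Function('g')(W, D) = Mul(Rational(1, 2), Add(W, Mul(-2, -1))) = Mul(Rational(1, 2), Add(W, 2)) = Mul(Rational(1, 2), Add(2, W)) = Add(1, Mul(Rational(1, 2), W)))
x = Rational(27, 2) (x = Mul(Rational(1, 2), Add(54, -27)) = Mul(Rational(1, 2), 27) = Rational(27, 2) ≈ 13.500)
Mul(212, Add(x, Pow(Function('g')(Mul(2, -5), Function('t')(6, -3)), -1))) = Mul(212, Add(Rational(27, 2), Pow(Add(1, Mul(Rational(1, 2), Mul(2, -5))), -1))) = Mul(212, Add(Rational(27, 2), Pow(Add(1, Mul(Rational(1, 2), -10)), -1))) = Mul(212, Add(Rational(27, 2), Pow(Add(1, -5), -1))) = Mul(212, Add(Rational(27, 2), Pow(-4, -1))) = Mul(212, Add(Rational(27, 2), Rational(-1, 4))) = Mul(212, Rational(53, 4)) = 2809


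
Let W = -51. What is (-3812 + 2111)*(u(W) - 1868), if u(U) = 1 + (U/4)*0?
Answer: 3175767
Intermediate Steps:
u(U) = 1 (u(U) = 1 + (U*(¼))*0 = 1 + (U/4)*0 = 1 + 0 = 1)
(-3812 + 2111)*(u(W) - 1868) = (-3812 + 2111)*(1 - 1868) = -1701*(-1867) = 3175767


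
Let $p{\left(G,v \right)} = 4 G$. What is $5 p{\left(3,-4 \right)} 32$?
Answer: $1920$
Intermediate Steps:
$5 p{\left(3,-4 \right)} 32 = 5 \cdot 4 \cdot 3 \cdot 32 = 5 \cdot 12 \cdot 32 = 60 \cdot 32 = 1920$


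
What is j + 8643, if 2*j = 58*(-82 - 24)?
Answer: 5569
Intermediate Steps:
j = -3074 (j = (58*(-82 - 24))/2 = (58*(-106))/2 = (½)*(-6148) = -3074)
j + 8643 = -3074 + 8643 = 5569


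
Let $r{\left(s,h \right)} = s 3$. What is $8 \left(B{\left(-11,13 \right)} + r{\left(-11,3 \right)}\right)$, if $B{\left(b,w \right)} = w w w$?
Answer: $17312$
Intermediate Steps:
$r{\left(s,h \right)} = 3 s$
$B{\left(b,w \right)} = w^{3}$ ($B{\left(b,w \right)} = w^{2} w = w^{3}$)
$8 \left(B{\left(-11,13 \right)} + r{\left(-11,3 \right)}\right) = 8 \left(13^{3} + 3 \left(-11\right)\right) = 8 \left(2197 - 33\right) = 8 \cdot 2164 = 17312$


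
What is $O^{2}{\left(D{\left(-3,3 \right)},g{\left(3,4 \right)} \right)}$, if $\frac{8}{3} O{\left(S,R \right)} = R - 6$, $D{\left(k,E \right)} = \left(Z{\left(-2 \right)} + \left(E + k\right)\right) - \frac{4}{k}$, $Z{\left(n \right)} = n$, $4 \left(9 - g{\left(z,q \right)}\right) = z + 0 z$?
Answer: $\frac{729}{1024} \approx 0.71191$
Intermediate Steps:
$g{\left(z,q \right)} = 9 - \frac{z}{4}$ ($g{\left(z,q \right)} = 9 - \frac{z + 0 z}{4} = 9 - \frac{z + 0}{4} = 9 - \frac{z}{4}$)
$D{\left(k,E \right)} = -2 + E + k - \frac{4}{k}$ ($D{\left(k,E \right)} = \left(-2 + \left(E + k\right)\right) - \frac{4}{k} = \left(-2 + E + k\right) - \frac{4}{k} = -2 + E + k - \frac{4}{k}$)
$O{\left(S,R \right)} = - \frac{9}{4} + \frac{3 R}{8}$ ($O{\left(S,R \right)} = \frac{3 \left(R - 6\right)}{8} = \frac{3 \left(-6 + R\right)}{8} = - \frac{9}{4} + \frac{3 R}{8}$)
$O^{2}{\left(D{\left(-3,3 \right)},g{\left(3,4 \right)} \right)} = \left(- \frac{9}{4} + \frac{3 \left(9 - \frac{3}{4}\right)}{8}\right)^{2} = \left(- \frac{9}{4} + \frac{3}{8} \cdot \frac{33}{4}\right)^{2} = \left(- \frac{9}{4} + \frac{99}{32}\right)^{2} = \left(\frac{27}{32}\right)^{2} = \frac{729}{1024}$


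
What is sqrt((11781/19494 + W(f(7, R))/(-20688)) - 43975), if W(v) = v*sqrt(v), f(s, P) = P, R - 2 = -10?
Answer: sqrt(-106160785348206 + 1867092*I*sqrt(2))/49134 ≈ 2.6079e-6 + 209.7*I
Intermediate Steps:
R = -8 (R = 2 - 10 = -8)
W(v) = v**(3/2)
sqrt((11781/19494 + W(f(7, R))/(-20688)) - 43975) = sqrt((11781/19494 + (-8)**(3/2)/(-20688)) - 43975) = sqrt((11781*(1/19494) - 16*I*sqrt(2)*(-1/20688)) - 43975) = sqrt((1309/2166 + I*sqrt(2)/1293) - 43975) = sqrt(-95248541/2166 + I*sqrt(2)/1293)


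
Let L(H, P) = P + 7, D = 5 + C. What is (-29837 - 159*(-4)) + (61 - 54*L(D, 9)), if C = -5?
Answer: -30004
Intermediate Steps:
D = 0 (D = 5 - 5 = 0)
L(H, P) = 7 + P
(-29837 - 159*(-4)) + (61 - 54*L(D, 9)) = (-29837 - 159*(-4)) + (61 - 54*(7 + 9)) = (-29837 + 636) + (61 - 54*16) = -29201 + (61 - 864) = -29201 - 803 = -30004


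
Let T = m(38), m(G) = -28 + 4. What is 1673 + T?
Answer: 1649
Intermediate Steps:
m(G) = -24
T = -24
1673 + T = 1673 - 24 = 1649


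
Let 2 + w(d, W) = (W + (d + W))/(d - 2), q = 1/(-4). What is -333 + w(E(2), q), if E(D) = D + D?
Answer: -1333/4 ≈ -333.25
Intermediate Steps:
q = -¼ ≈ -0.25000
E(D) = 2*D
w(d, W) = -2 + (d + 2*W)/(-2 + d) (w(d, W) = -2 + (W + (d + W))/(d - 2) = -2 + (W + (W + d))/(-2 + d) = -2 + (d + 2*W)/(-2 + d))
-333 + w(E(2), q) = -333 + (4 - 2*2 + 2*(-¼))/(-2 + 2*2) = -333 + (4 - 1*4 - ½)/(-2 + 4) = -333 + (4 - 4 - ½)/2 = -333 + (½)*(-½) = -333 - ¼ = -1333/4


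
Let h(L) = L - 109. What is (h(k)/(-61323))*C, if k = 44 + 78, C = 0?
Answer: 0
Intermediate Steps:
k = 122
h(L) = -109 + L
(h(k)/(-61323))*C = ((-109 + 122)/(-61323))*0 = (13*(-1/61323))*0 = -13/61323*0 = 0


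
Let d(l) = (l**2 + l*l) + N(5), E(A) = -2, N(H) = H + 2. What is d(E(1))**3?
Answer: 3375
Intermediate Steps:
N(H) = 2 + H
d(l) = 7 + 2*l**2 (d(l) = (l**2 + l*l) + (2 + 5) = (l**2 + l**2) + 7 = 2*l**2 + 7 = 7 + 2*l**2)
d(E(1))**3 = (7 + 2*(-2)**2)**3 = (7 + 2*4)**3 = (7 + 8)**3 = 15**3 = 3375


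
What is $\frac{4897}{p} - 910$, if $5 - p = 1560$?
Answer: $- \frac{1419947}{1555} \approx -913.15$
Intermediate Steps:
$p = -1555$ ($p = 5 - 1560 = -1555$)
$\frac{4897}{p} - 910 = \frac{4897}{-1555} - 910 = 4897 \left(- \frac{1}{1555}\right) - 910 = - \frac{4897}{1555} - 910 = - \frac{1419947}{1555}$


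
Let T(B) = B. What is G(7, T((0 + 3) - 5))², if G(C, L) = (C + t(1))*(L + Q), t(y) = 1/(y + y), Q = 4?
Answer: 225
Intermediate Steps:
t(y) = 1/(2*y)
G(C, L) = (½ + C)*(4 + L) (G(C, L) = (C + (½)/1)*(L + 4) = (C + (½)*1)*(4 + L) = (C + ½)*(4 + L) = (½ + C)*(4 + L))
G(7, T((0 + 3) - 5))² = (2 + ((0 + 3) - 5)/2 + 4*7 + 7*((0 + 3) - 5))² = (2 + (3 - 5)/2 + 28 + 7*(3 - 5))² = (2 + (½)*(-2) + 28 + 7*(-2))² = (2 - 1 + 28 - 14)² = 15² = 225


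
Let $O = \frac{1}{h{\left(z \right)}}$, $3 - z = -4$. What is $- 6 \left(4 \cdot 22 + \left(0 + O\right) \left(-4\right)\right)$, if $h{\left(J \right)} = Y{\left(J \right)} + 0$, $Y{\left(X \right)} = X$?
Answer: $- \frac{3672}{7} \approx -524.57$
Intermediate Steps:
$z = 7$ ($z = 3 - -4 = 3 + 4 = 7$)
$h{\left(J \right)} = J$ ($h{\left(J \right)} = J + 0 = J$)
$O = \frac{1}{7} \approx 0.14286$
$- 6 \left(4 \cdot 22 + \left(0 + O\right) \left(-4\right)\right) = - 6 \left(4 \cdot 22 + \left(0 + \frac{1}{7}\right) \left(-4\right)\right) = - 6 \left(88 + \frac{1}{7} \left(-4\right)\right) = - 6 \left(88 - \frac{4}{7}\right) = \left(-6\right) \frac{612}{7} = - \frac{3672}{7}$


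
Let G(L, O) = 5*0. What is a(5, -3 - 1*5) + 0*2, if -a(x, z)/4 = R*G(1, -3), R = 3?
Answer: 0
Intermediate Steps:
G(L, O) = 0
a(x, z) = 0 (a(x, z) = -12*0 = -4*0 = 0)
a(5, -3 - 1*5) + 0*2 = 0 + 0*2 = 0 + 0 = 0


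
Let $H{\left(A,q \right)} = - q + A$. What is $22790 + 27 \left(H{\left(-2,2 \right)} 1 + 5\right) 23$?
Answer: $23411$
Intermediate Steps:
$H{\left(A,q \right)} = A - q$
$22790 + 27 \left(H{\left(-2,2 \right)} 1 + 5\right) 23 = 22790 + 27 \left(\left(-2 - 2\right) 1 + 5\right) 23 = 22790 + 27 \left(\left(-4\right) 1 + 5\right) 23 = 22790 + 27 \left(-4 + 5\right) 23 = 22790 + 27 \cdot 1 \cdot 23 = 22790 + 27 \cdot 23 = 22790 + 621 = 23411$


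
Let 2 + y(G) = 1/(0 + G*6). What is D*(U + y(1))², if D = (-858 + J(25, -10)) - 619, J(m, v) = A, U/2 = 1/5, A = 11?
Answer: -1355317/450 ≈ -3011.8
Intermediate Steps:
U = ⅖ (U = 2/5 = 2*(⅕) = ⅖ ≈ 0.40000)
J(m, v) = 11
y(G) = -2 + 1/(6*G) (y(G) = -2 + 1/(0 + G*6) = -2 + 1/(0 + 6*G) = -2 + 1/(6*G))
D = -1466 (D = (-858 + 11) - 619 = -847 - 619 = -1466)
D*(U + y(1))² = -1466*(⅖ + (-2 + (⅙)/1))² = -1466*(⅖ + (-2 + (⅙)*1))² = -1466*(⅖ + (-2 + ⅙))² = -1466*(⅖ - 11/6)² = -1466*(-43/30)² = -1466*1849/900 = -1355317/450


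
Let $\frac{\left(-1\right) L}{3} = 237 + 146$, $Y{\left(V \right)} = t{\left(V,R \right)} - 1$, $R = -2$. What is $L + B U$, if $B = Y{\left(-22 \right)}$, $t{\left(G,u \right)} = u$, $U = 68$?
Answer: $-1353$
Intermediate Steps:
$Y{\left(V \right)} = -3$ ($Y{\left(V \right)} = -2 - 1 = -3$)
$B = -3$
$L = -1149$ ($L = - 3 \left(237 + 146\right) = \left(-3\right) 383 = -1149$)
$L + B U = -1149 - 204 = -1353$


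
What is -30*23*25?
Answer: -17250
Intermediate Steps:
-30*23*25 = -690*25 = -17250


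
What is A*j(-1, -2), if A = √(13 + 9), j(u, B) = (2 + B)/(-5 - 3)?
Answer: 0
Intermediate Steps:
j(u, B) = -¼ - B/8 (j(u, B) = (2 + B)/(-8) = (2 + B)*(-⅛) = -¼ - B/8)
A = √22 ≈ 4.6904
A*j(-1, -2) = √22*(-¼ - ⅛*(-2)) = √22*(-¼ + ¼) = √22*0 = 0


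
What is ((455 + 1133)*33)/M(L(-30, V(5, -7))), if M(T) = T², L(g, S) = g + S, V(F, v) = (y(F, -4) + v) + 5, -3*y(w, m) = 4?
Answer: 117909/2500 ≈ 47.164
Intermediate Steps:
y(w, m) = -4/3 (y(w, m) = -⅓*4 = -4/3)
V(F, v) = 11/3 + v (V(F, v) = (-4/3 + v) + 5 = 11/3 + v)
L(g, S) = S + g
((455 + 1133)*33)/M(L(-30, V(5, -7))) = ((455 + 1133)*33)/(((11/3 - 7) - 30)²) = (1588*33)/((-10/3 - 30)²) = 52404/((-100/3)²) = 52404/(10000/9) = 52404*(9/10000) = 117909/2500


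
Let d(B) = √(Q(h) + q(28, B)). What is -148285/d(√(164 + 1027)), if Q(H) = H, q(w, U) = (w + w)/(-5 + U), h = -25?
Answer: 148285*√(5 - √1191)/√(-181 + 25*√1191) ≈ 30851.0*I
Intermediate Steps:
q(w, U) = 2*w/(-5 + U) (q(w, U) = (2*w)/(-5 + U) = 2*w/(-5 + U))
d(B) = √(-25 + 56/(-5 + B)) (d(B) = √(-25 + 2*28/(-5 + B)) = √(-25 + 56/(-5 + B)))
-148285/d(√(164 + 1027)) = -148285*√(-5 + √(164 + 1027))/√(181 - 25*√(164 + 1027)) = -148285*√(-5 + √1191)/√(181 - 25*√1191)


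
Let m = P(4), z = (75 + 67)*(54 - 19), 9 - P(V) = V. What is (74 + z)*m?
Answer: 25220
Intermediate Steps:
P(V) = 9 - V
z = 4970 (z = 142*35 = 4970)
m = 5 (m = 9 - 1*4 = 9 - 4 = 5)
(74 + z)*m = (74 + 4970)*5 = 5044*5 = 25220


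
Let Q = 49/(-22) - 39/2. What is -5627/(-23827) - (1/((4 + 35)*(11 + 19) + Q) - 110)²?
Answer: -45995447887536280/3801411070147 ≈ -12100.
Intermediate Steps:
Q = -239/11 (Q = 49*(-1/22) - 39*½ = -49/22 - 39/2 = -239/11 ≈ -21.727)
-5627/(-23827) - (1/((4 + 35)*(11 + 19) + Q) - 110)² = -5627/(-23827) - (1/((4 + 35)*(11 + 19) - 239/11) - 110)² = -5627*(-1/23827) - (1/(39*30 - 239/11) - 110)² = 5627/23827 - (1/(1170 - 239/11) - 110)² = 5627/23827 - (1/(12631/11) - 110)² = 5627/23827 - (11/12631 - 110)² = 5627/23827 - (-1389399/12631)² = 5627/23827 - 1*1930429581201/159542161 = 5627/23827 - 1930429581201/159542161 = -45995447887536280/3801411070147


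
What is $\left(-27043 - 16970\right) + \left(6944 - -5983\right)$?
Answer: $-31086$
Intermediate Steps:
$\left(-27043 - 16970\right) + \left(6944 - -5983\right) = -44013 + \left(6944 + 5983\right) = -44013 + 12927 = -31086$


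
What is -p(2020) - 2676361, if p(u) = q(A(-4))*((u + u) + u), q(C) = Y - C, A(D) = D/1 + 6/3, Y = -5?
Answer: -2658181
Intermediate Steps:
A(D) = 2 + D (A(D) = D*1 + 6*(1/3) = D + 2 = 2 + D)
q(C) = -5 - C
p(u) = -9*u (p(u) = (-5 - (2 - 4))*((u + u) + u) = (-5 - 1*(-2))*(2*u + u) = (-5 + 2)*(3*u) = -9*u)
-p(2020) - 2676361 = -(-9)*2020 - 2676361 = -1*(-18180) - 2676361 = 18180 - 2676361 = -2658181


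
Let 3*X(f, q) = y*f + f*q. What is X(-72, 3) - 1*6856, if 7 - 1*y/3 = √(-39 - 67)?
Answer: -7432 + 72*I*√106 ≈ -7432.0 + 741.29*I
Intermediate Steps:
y = 21 - 3*I*√106 (y = 21 - 3*√(-39 - 67) = 21 - 3*I*√106 ≈ 21.0 - 30.887*I)
X(f, q) = f*q/3 + f*(21 - 3*I*√106)/3 (X(f, q) = ((21 - 3*I*√106)*f + f*q)/3 = (f*(21 - 3*I*√106) + f*q)/3 = (f*q + f*(21 - 3*I*√106))/3 = f*q/3 + f*(21 - 3*I*√106)/3)
X(-72, 3) - 1*6856 = (⅓)*(-72)*(21 + 3 - 3*I*√106) - 1*6856 = (⅓)*(-72)*(24 - 3*I*√106) - 6856 = (-576 + 72*I*√106) - 6856 = -7432 + 72*I*√106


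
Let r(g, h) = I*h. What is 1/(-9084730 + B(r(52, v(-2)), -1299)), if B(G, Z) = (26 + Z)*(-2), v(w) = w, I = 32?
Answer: -1/9082184 ≈ -1.1011e-7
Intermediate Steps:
r(g, h) = 32*h
B(G, Z) = -52 - 2*Z
1/(-9084730 + B(r(52, v(-2)), -1299)) = 1/(-9084730 + (-52 - 2*(-1299))) = 1/(-9084730 + (-52 + 2598)) = 1/(-9084730 + 2546) = 1/(-9082184) = -1/9082184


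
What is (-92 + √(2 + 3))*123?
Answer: -11316 + 123*√5 ≈ -11041.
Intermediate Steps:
(-92 + √(2 + 3))*123 = (-92 + √5)*123 = -11316 + 123*√5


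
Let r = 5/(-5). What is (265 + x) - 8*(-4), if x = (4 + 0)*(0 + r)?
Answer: 293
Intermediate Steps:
r = -1 (r = 5*(-1/5) = -1)
x = -4 (x = (4 + 0)*(0 - 1) = 4*(-1) = -4)
(265 + x) - 8*(-4) = (265 - 4) - 8*(-4) = 261 + 32 = 293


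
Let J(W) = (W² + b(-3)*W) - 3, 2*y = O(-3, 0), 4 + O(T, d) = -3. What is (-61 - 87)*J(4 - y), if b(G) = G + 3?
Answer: -7881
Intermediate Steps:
O(T, d) = -7 (O(T, d) = -4 - 3 = -7)
b(G) = 3 + G
y = -7/2 (y = (½)*(-7) = -7/2 ≈ -3.5000)
J(W) = -3 + W² (J(W) = (W² + (3 - 3)*W) - 3 = (W² + 0*W) - 3 = (W² + 0) - 3 = W² - 3 = -3 + W²)
(-61 - 87)*J(4 - y) = (-61 - 87)*(-3 + (4 - 1*(-7/2))²) = -148*(-3 + (4 + 7/2)²) = -148*(-3 + (15/2)²) = -148*(-3 + 225/4) = -148*213/4 = -7881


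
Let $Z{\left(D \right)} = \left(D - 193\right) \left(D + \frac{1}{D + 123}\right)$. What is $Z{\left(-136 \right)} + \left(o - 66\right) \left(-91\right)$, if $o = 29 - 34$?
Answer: $\frac{665994}{13} \approx 51230.0$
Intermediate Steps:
$o = -5$ ($o = 29 - 34 = -5$)
$Z{\left(D \right)} = \left(-193 + D\right) \left(D + \frac{1}{123 + D}\right)$
$Z{\left(-136 \right)} + \left(o - 66\right) \left(-91\right) = \frac{-193 + \left(-136\right)^{3} - -3228368 - 70 \left(-136\right)^{2}}{123 - 136} + \left(-5 - 66\right) \left(-91\right) = \frac{-193 - 2515456 + 3228368 - 1294720}{-13} - -6461 = - \frac{-193 - 2515456 + 3228368 - 1294720}{13} + 6461 = \left(- \frac{1}{13}\right) \left(-582001\right) + 6461 = \frac{582001}{13} + 6461 = \frac{665994}{13}$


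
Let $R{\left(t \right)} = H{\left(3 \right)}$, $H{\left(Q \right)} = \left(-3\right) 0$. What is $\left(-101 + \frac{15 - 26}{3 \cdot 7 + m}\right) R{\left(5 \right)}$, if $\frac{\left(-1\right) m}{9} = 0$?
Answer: $0$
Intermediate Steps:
$m = 0$ ($m = \left(-9\right) 0 = 0$)
$H{\left(Q \right)} = 0$
$R{\left(t \right)} = 0$
$\left(-101 + \frac{15 - 26}{3 \cdot 7 + m}\right) R{\left(5 \right)} = \left(-101 + \frac{15 - 26}{3 \cdot 7 + 0}\right) 0 = \left(-101 - \frac{11}{21 + 0}\right) 0 = \left(-101 - \frac{11}{21}\right) 0 = \left(- \frac{2132}{21}\right) 0 = 0$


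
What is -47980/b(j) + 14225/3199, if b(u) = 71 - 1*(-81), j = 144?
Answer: -37831455/121562 ≈ -311.21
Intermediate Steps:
b(u) = 152 (b(u) = 71 + 81 = 152)
-47980/b(j) + 14225/3199 = -47980/152 + 14225/3199 = -47980*1/152 + 14225*(1/3199) = -11995/38 + 14225/3199 = -37831455/121562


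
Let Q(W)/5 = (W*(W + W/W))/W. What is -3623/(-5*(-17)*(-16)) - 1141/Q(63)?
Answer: -981/1088 ≈ -0.90165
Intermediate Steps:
Q(W) = 5 + 5*W (Q(W) = 5*((W*(W + W/W))/W) = 5*((W*(W + 1))/W) = 5*((W*(1 + W))/W) = 5*(1 + W) = 5 + 5*W)
-3623/(-5*(-17)*(-16)) - 1141/Q(63) = -3623/(-5*(-17)*(-16)) - 1141/(5 + 5*63) = -3623/(85*(-16)) - 1141/(5 + 315) = -3623/(-1360) - 1141/320 = -3623*(-1/1360) - 1141*1/320 = 3623/1360 - 1141/320 = -981/1088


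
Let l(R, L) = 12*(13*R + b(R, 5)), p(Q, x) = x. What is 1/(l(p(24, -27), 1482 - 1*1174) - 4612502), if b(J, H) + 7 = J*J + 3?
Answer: -1/4608014 ≈ -2.1701e-7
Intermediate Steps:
b(J, H) = -4 + J² (b(J, H) = -7 + (J*J + 3) = -7 + (J² + 3) = -7 + (3 + J²) = -4 + J²)
l(R, L) = -48 + 12*R² + 156*R (l(R, L) = 12*(13*R + (-4 + R²)) = 12*(-4 + R² + 13*R) = -48 + 12*R² + 156*R)
1/(l(p(24, -27), 1482 - 1*1174) - 4612502) = 1/((-48 + 12*(-27)² + 156*(-27)) - 4612502) = 1/((-48 + 12*729 - 4212) - 4612502) = 1/((-48 + 8748 - 4212) - 4612502) = 1/(4488 - 4612502) = 1/(-4608014) = -1/4608014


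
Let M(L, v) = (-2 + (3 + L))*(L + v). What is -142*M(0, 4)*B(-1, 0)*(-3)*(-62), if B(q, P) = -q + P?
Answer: -105648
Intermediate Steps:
B(q, P) = P - q
M(L, v) = (1 + L)*(L + v)
-142*M(0, 4)*B(-1, 0)*(-3)*(-62) = -142*(0 + 4 + 0**2 + 0*4)*(0 - 1*(-1))*(-3)*(-62) = -142*(0 + 4 + 0 + 0)*(0 + 1)*(-3)*(-62) = -142*4*1*(-3)*(-62) = -568*(-3)*(-62) = -142*(-12)*(-62) = 1704*(-62) = -105648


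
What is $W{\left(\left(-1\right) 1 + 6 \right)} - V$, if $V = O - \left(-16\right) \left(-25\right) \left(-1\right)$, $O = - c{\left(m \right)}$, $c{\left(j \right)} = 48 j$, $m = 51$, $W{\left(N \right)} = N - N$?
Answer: $2048$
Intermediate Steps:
$W{\left(N \right)} = 0$
$O = -2448$ ($O = - 48 \cdot 51 = \left(-1\right) 2448 = -2448$)
$V = -2048$ ($V = -2448 - \left(-16\right) \left(-25\right) \left(-1\right) = -2448 - 400 \left(-1\right) = -2448 - -400 = -2448 + 400 = -2048$)
$W{\left(\left(-1\right) 1 + 6 \right)} - V = 0 - -2048 = 0 + 2048 = 2048$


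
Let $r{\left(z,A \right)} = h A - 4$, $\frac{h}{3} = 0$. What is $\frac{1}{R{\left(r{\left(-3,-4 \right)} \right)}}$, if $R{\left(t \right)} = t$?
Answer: $- \frac{1}{4} \approx -0.25$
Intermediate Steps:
$h = 0$ ($h = 3 \cdot 0 = 0$)
$r{\left(z,A \right)} = -4$ ($r{\left(z,A \right)} = 0 A - 4 = 0 - 4 = -4$)
$\frac{1}{R{\left(r{\left(-3,-4 \right)} \right)}} = \frac{1}{-4} = - \frac{1}{4}$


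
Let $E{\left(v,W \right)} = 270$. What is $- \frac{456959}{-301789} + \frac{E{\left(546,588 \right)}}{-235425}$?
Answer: $\frac{7166539303}{4736578355} \approx 1.513$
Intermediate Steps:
$- \frac{456959}{-301789} + \frac{E{\left(546,588 \right)}}{-235425} = - \frac{456959}{-301789} + \frac{270}{-235425} = \left(-456959\right) \left(- \frac{1}{301789}\right) + 270 \left(- \frac{1}{235425}\right) = \frac{456959}{301789} - \frac{18}{15695} = \frac{7166539303}{4736578355}$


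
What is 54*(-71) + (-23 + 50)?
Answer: -3807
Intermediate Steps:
54*(-71) + (-23 + 50) = -3834 + 27 = -3807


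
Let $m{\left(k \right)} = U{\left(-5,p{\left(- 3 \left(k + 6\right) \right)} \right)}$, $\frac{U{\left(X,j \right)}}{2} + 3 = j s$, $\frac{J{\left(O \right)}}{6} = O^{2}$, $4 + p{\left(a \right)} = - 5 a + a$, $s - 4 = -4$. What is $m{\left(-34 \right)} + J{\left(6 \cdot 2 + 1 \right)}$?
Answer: $1008$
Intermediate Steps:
$s = 0$ ($s = 4 - 4 = 0$)
$p{\left(a \right)} = -4 - 4 a$ ($p{\left(a \right)} = -4 + \left(- 5 a + a\right) = -4 - 4 a$)
$J{\left(O \right)} = 6 O^{2}$
$U{\left(X,j \right)} = -6$ ($U{\left(X,j \right)} = -6 + 2 j 0 = -6 + 2 \cdot 0 = -6 + 0 = -6$)
$m{\left(k \right)} = -6$
$m{\left(-34 \right)} + J{\left(6 \cdot 2 + 1 \right)} = -6 + 6 \left(6 \cdot 2 + 1\right)^{2} = -6 + 6 \left(12 + 1\right)^{2} = -6 + 6 \cdot 13^{2} = -6 + 6 \cdot 169 = -6 + 1014 = 1008$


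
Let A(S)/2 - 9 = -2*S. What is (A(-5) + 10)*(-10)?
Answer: -480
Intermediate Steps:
A(S) = 18 - 4*S (A(S) = 18 + 2*(-2*S) = 18 - 4*S)
(A(-5) + 10)*(-10) = ((18 - 4*(-5)) + 10)*(-10) = ((18 + 20) + 10)*(-10) = (38 + 10)*(-10) = 48*(-10) = -480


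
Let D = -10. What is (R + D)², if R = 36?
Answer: 676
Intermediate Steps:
(R + D)² = (36 - 10)² = 26² = 676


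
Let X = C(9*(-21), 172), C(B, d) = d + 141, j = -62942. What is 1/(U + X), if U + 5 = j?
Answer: -1/62634 ≈ -1.5966e-5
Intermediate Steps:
U = -62947 (U = -5 - 62942 = -62947)
C(B, d) = 141 + d
X = 313 (X = 141 + 172 = 313)
1/(U + X) = 1/(-62947 + 313) = 1/(-62634) = -1/62634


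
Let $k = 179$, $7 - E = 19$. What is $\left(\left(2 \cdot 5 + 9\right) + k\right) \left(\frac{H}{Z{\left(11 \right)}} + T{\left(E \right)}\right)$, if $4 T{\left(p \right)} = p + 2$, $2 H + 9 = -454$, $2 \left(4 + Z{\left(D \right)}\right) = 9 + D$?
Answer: $- \frac{16269}{2} \approx -8134.5$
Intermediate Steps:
$Z{\left(D \right)} = \frac{1}{2} + \frac{D}{2}$ ($Z{\left(D \right)} = -4 + \frac{9 + D}{2} = -4 + \left(\frac{9}{2} + \frac{D}{2}\right) = \frac{1}{2} + \frac{D}{2}$)
$E = -12$ ($E = 7 - 19 = -12$)
$H = - \frac{463}{2}$ ($H = - \frac{9}{2} + \frac{1}{2} \left(-454\right) = - \frac{9}{2} - 227 = - \frac{463}{2} \approx -231.5$)
$T{\left(p \right)} = \frac{1}{2} + \frac{p}{4}$ ($T{\left(p \right)} = \frac{p + 2}{4} = \frac{2 + p}{4} = \frac{1}{2} + \frac{p}{4}$)
$\left(\left(2 \cdot 5 + 9\right) + k\right) \left(\frac{H}{Z{\left(11 \right)}} + T{\left(E \right)}\right) = \left(\left(2 \cdot 5 + 9\right) + 179\right) \left(- \frac{463}{2 \left(\frac{1}{2} + \frac{1}{2} \cdot 11\right)} + \left(\frac{1}{2} + \frac{1}{4} \left(-12\right)\right)\right) = \left(\left(10 + 9\right) + 179\right) \left(- \frac{463}{2 \left(\frac{1}{2} + \frac{11}{2}\right)} + \left(\frac{1}{2} - 3\right)\right) = \left(19 + 179\right) \left(- \frac{463}{2 \cdot 6} - \frac{5}{2}\right) = 198 \left(\left(- \frac{463}{2}\right) \frac{1}{6} - \frac{5}{2}\right) = 198 \left(- \frac{463}{12} - \frac{5}{2}\right) = 198 \left(- \frac{493}{12}\right) = - \frac{16269}{2}$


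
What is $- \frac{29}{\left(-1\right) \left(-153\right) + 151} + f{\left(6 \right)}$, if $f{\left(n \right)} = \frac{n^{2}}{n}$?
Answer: $\frac{1795}{304} \approx 5.9046$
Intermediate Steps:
$f{\left(n \right)} = n$
$- \frac{29}{\left(-1\right) \left(-153\right) + 151} + f{\left(6 \right)} = - \frac{29}{\left(-1\right) \left(-153\right) + 151} + 6 = - \frac{29}{153 + 151} + 6 = - \frac{29}{304} + 6 = \frac{1795}{304}$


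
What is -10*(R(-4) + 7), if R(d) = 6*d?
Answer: 170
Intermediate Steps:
-10*(R(-4) + 7) = -10*(6*(-4) + 7) = -10*(-24 + 7) = -10*(-17) = 170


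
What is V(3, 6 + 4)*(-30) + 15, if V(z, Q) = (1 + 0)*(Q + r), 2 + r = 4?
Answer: -345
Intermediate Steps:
r = 2 (r = -2 + 4 = 2)
V(z, Q) = 2 + Q (V(z, Q) = (1 + 0)*(Q + 2) = 1*(2 + Q) = 2 + Q)
V(3, 6 + 4)*(-30) + 15 = (2 + (6 + 4))*(-30) + 15 = (2 + 10)*(-30) + 15 = 12*(-30) + 15 = -360 + 15 = -345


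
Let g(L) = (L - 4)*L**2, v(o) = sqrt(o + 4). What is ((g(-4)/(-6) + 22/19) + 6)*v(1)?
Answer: 1624*sqrt(5)/57 ≈ 63.708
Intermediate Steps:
v(o) = sqrt(4 + o)
g(L) = L**2*(-4 + L) (g(L) = (-4 + L)*L**2 = L**2*(-4 + L))
((g(-4)/(-6) + 22/19) + 6)*v(1) = ((((-4)**2*(-4 - 4))/(-6) + 22/19) + 6)*sqrt(4 + 1) = (((16*(-8))*(-1/6) + 22*(1/19)) + 6)*sqrt(5) = ((-128*(-1/6) + 22/19) + 6)*sqrt(5) = ((64/3 + 22/19) + 6)*sqrt(5) = (1282/57 + 6)*sqrt(5) = 1624*sqrt(5)/57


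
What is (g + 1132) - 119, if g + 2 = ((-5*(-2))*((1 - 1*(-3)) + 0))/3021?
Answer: 3054271/3021 ≈ 1011.0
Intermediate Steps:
g = -6002/3021 (g = -2 + ((-5*(-2))*((1 - 1*(-3)) + 0))/3021 = -2 + (10*((1 + 3) + 0))*(1/3021) = -2 + (10*(4 + 0))*(1/3021) = -2 + (10*4)*(1/3021) = -2 + 40*(1/3021) = -2 + 40/3021 = -6002/3021 ≈ -1.9868)
(g + 1132) - 119 = (-6002/3021 + 1132) - 119 = 3413770/3021 - 119 = 3054271/3021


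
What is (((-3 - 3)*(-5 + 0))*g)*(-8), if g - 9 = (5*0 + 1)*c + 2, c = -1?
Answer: -2400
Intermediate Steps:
g = 10 (g = 9 + ((5*0 + 1)*(-1) + 2) = 9 + ((0 + 1)*(-1) + 2) = 9 + (1*(-1) + 2) = 9 + (-1 + 2) = 9 + 1 = 10)
(((-3 - 3)*(-5 + 0))*g)*(-8) = (((-3 - 3)*(-5 + 0))*10)*(-8) = (-6*(-5)*10)*(-8) = (30*10)*(-8) = 300*(-8) = -2400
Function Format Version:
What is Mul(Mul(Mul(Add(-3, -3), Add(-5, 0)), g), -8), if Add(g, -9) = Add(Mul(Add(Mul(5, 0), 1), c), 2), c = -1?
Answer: -2400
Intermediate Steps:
g = 10 (g = Add(9, Add(Mul(Add(Mul(5, 0), 1), -1), 2)) = Add(9, Add(Mul(Add(0, 1), -1), 2)) = Add(9, Add(Mul(1, -1), 2)) = Add(9, Add(-1, 2)) = Add(9, 1) = 10)
Mul(Mul(Mul(Add(-3, -3), Add(-5, 0)), g), -8) = Mul(Mul(Mul(Add(-3, -3), Add(-5, 0)), 10), -8) = Mul(Mul(Mul(-6, -5), 10), -8) = Mul(Mul(30, 10), -8) = Mul(300, -8) = -2400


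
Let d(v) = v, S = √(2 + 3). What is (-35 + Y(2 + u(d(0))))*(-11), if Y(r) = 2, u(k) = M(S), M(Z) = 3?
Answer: 363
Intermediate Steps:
S = √5 ≈ 2.2361
u(k) = 3
(-35 + Y(2 + u(d(0))))*(-11) = (-35 + 2)*(-11) = -33*(-11) = 363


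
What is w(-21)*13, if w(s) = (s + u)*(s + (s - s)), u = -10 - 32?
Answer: 17199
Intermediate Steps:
u = -42
w(s) = s*(-42 + s) (w(s) = (s - 42)*(s + (s - s)) = (-42 + s)*(s + 0) = (-42 + s)*s = s*(-42 + s))
w(-21)*13 = -21*(-42 - 21)*13 = -21*(-63)*13 = 1323*13 = 17199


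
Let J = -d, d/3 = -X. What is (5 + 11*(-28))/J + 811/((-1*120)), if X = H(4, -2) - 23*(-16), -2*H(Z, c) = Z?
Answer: -51491/7320 ≈ -7.0343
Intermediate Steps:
H(Z, c) = -Z/2
X = 366 (X = -1/2*4 - 23*(-16) = -2 + 368 = 366)
d = -1098 (d = 3*(-1*366) = 3*(-366) = -1098)
J = 1098 (J = -1*(-1098) = 1098)
(5 + 11*(-28))/J + 811/((-1*120)) = (5 + 11*(-28))/1098 + 811/((-1*120)) = (5 - 308)*(1/1098) + 811/(-120) = -303*1/1098 + 811*(-1/120) = -101/366 - 811/120 = -51491/7320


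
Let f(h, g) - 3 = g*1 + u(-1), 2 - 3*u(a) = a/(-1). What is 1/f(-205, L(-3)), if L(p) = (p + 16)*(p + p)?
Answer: -3/224 ≈ -0.013393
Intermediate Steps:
u(a) = ⅔ + a/3 (u(a) = ⅔ - a/(3*(-1)) = ⅔ - a*(-1)/3 = ⅔ - (-1)*a/3 = ⅔ + a/3)
L(p) = 2*p*(16 + p) (L(p) = (16 + p)*(2*p) = 2*p*(16 + p))
f(h, g) = 10/3 + g (f(h, g) = 3 + (g*1 + (⅔ + (⅓)*(-1))) = 3 + (g + (⅔ - ⅓)) = 3 + (g + ⅓) = 3 + (⅓ + g) = 10/3 + g)
1/f(-205, L(-3)) = 1/(10/3 + 2*(-3)*(16 - 3)) = 1/(10/3 + 2*(-3)*13) = 1/(10/3 - 78) = 1/(-224/3) = -3/224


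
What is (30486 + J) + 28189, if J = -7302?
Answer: 51373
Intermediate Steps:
(30486 + J) + 28189 = (30486 - 7302) + 28189 = 23184 + 28189 = 51373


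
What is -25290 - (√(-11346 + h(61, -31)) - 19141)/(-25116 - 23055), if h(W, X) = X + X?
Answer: -1218263731/48171 + 4*I*√713/48171 ≈ -25290.0 + 0.0022173*I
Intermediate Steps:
h(W, X) = 2*X
-25290 - (√(-11346 + h(61, -31)) - 19141)/(-25116 - 23055) = -25290 - (√(-11346 + 2*(-31)) - 19141)/(-25116 - 23055) = -25290 - (√(-11346 - 62) - 19141)/(-48171) = -25290 - (√(-11408) - 19141)*(-1)/48171 = -25290 - (4*I*√713 - 19141)*(-1)/48171 = -25290 - (-19141 + 4*I*√713)*(-1)/48171 = -25290 - (19141/48171 - 4*I*√713/48171) = -25290 + (-19141/48171 + 4*I*√713/48171) = -1218263731/48171 + 4*I*√713/48171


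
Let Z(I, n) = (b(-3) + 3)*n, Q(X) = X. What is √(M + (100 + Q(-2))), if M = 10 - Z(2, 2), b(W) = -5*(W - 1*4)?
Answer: 4*√2 ≈ 5.6569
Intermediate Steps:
b(W) = 20 - 5*W (b(W) = -5*(W - 4) = -5*(-4 + W) = 20 - 5*W)
Z(I, n) = 38*n (Z(I, n) = ((20 - 5*(-3)) + 3)*n = ((20 + 15) + 3)*n = (35 + 3)*n = 38*n)
M = -66 (M = 10 - 38*2 = 10 - 1*76 = 10 - 76 = -66)
√(M + (100 + Q(-2))) = √(-66 + (100 - 2)) = √(-66 + 98) = √32 = 4*√2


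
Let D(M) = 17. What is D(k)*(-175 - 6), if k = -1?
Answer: -3077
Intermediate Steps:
D(k)*(-175 - 6) = 17*(-175 - 6) = 17*(-181) = -3077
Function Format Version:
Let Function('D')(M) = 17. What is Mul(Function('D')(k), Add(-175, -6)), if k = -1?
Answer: -3077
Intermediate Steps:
Mul(Function('D')(k), Add(-175, -6)) = Mul(17, Add(-175, -6)) = Mul(17, -181) = -3077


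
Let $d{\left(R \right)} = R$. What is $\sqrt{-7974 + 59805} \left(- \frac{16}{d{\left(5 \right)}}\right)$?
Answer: $- \frac{48 \sqrt{5759}}{5} \approx -728.53$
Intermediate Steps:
$\sqrt{-7974 + 59805} \left(- \frac{16}{d{\left(5 \right)}}\right) = \sqrt{-7974 + 59805} \left(- \frac{16}{5}\right) = \sqrt{51831} \left(\left(-16\right) \frac{1}{5}\right) = 3 \sqrt{5759} \left(- \frac{16}{5}\right) = - \frac{48 \sqrt{5759}}{5}$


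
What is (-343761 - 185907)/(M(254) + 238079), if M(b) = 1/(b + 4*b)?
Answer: -224226120/100786777 ≈ -2.2248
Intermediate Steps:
M(b) = 1/(5*b)
(-343761 - 185907)/(M(254) + 238079) = (-343761 - 185907)/((⅕)/254 + 238079) = -529668/((⅕)*(1/254) + 238079) = -529668/(1/1270 + 238079) = -529668/302360331/1270 = -529668*1270/302360331 = -224226120/100786777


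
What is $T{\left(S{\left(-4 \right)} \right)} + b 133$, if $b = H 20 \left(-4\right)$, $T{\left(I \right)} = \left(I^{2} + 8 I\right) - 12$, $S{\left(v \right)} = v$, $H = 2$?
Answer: $-21308$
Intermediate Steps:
$T{\left(I \right)} = -12 + I^{2} + 8 I$
$b = -160$ ($b = 2 \cdot 20 \left(-4\right) = 2 \left(-80\right) = -160$)
$T{\left(S{\left(-4 \right)} \right)} + b 133 = \left(-12 + \left(-4\right)^{2} + 8 \left(-4\right)\right) - 21280 = \left(-12 + 16 - 32\right) - 21280 = -28 - 21280 = -21308$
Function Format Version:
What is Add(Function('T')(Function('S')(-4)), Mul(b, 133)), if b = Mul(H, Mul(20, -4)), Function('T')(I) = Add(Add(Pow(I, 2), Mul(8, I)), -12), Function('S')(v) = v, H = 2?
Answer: -21308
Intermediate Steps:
Function('T')(I) = Add(-12, Pow(I, 2), Mul(8, I))
b = -160 (b = Mul(2, Mul(20, -4)) = Mul(2, -80) = -160)
Add(Function('T')(Function('S')(-4)), Mul(b, 133)) = Add(Add(-12, Pow(-4, 2), Mul(8, -4)), Mul(-160, 133)) = Add(Add(-12, 16, -32), -21280) = Add(-28, -21280) = -21308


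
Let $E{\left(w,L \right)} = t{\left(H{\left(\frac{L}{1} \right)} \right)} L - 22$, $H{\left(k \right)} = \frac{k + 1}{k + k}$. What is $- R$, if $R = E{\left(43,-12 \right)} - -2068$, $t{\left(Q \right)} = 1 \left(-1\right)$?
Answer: $-2058$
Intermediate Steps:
$H{\left(k \right)} = \frac{1 + k}{2 k}$
$t{\left(Q \right)} = -1$
$E{\left(w,L \right)} = -22 - L$ ($E{\left(w,L \right)} = - L - 22 = -22 - L$)
$R = 2058$ ($R = \left(-22 - -12\right) - -2068 = \left(-22 + 12\right) + 2068 = -10 + 2068 = 2058$)
$- R = \left(-1\right) 2058 = -2058$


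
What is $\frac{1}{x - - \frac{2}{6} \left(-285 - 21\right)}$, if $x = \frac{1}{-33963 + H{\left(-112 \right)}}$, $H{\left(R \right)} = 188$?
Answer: $- \frac{33775}{3445051} \approx -0.0098039$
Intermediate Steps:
$x = - \frac{1}{33775}$ ($x = \frac{1}{-33963 + 188} = \frac{1}{-33775} = - \frac{1}{33775} \approx -2.9608 \cdot 10^{-5}$)
$\frac{1}{x - - \frac{2}{6} \left(-285 - 21\right)} = \frac{1}{- \frac{1}{33775} - - \frac{2}{6} \left(-285 - 21\right)} = \frac{1}{- \frac{1}{33775} - \left(-2\right) \frac{1}{6} \left(-285 - 21\right)} = \frac{1}{- \frac{1}{33775} - \left(- \frac{1}{3}\right) \left(-306\right)} = \frac{1}{- \frac{1}{33775} - 102} = \frac{1}{- \frac{3445051}{33775}} = - \frac{33775}{3445051}$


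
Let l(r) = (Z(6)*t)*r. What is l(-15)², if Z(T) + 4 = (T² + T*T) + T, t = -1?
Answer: 1232100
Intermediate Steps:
Z(T) = -4 + T + 2*T² (Z(T) = -4 + ((T² + T*T) + T) = -4 + ((T² + T²) + T) = -4 + (2*T² + T) = -4 + (T + 2*T²) = -4 + T + 2*T²)
l(r) = -74*r (l(r) = ((-4 + 6 + 2*6²)*(-1))*r = ((-4 + 6 + 2*36)*(-1))*r = ((-4 + 6 + 72)*(-1))*r = (74*(-1))*r = -74*r)
l(-15)² = (-74*(-15))² = 1110² = 1232100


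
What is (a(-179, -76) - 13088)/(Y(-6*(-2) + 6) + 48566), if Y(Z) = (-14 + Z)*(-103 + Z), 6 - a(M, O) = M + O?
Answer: -12827/48226 ≈ -0.26598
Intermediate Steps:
a(M, O) = 6 - M - O (a(M, O) = 6 - (M + O) = 6 + (-M - O) = 6 - M - O)
Y(Z) = (-103 + Z)*(-14 + Z)
(a(-179, -76) - 13088)/(Y(-6*(-2) + 6) + 48566) = ((6 - 1*(-179) - 1*(-76)) - 13088)/((1442 + (-6*(-2) + 6)**2 - 117*(-6*(-2) + 6)) + 48566) = ((6 + 179 + 76) - 13088)/((1442 + (12 + 6)**2 - 117*(12 + 6)) + 48566) = (261 - 13088)/((1442 + 18**2 - 117*18) + 48566) = -12827/((1442 + 324 - 2106) + 48566) = -12827/(-340 + 48566) = -12827/48226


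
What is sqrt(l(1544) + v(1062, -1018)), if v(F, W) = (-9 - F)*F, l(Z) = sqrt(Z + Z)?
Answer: sqrt(-1137402 + 4*sqrt(193)) ≈ 1066.5*I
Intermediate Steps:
l(Z) = sqrt(2)*sqrt(Z) (l(Z) = sqrt(2*Z) = sqrt(2)*sqrt(Z))
v(F, W) = F*(-9 - F)
sqrt(l(1544) + v(1062, -1018)) = sqrt(sqrt(2)*sqrt(1544) - 1*1062*(9 + 1062)) = sqrt(sqrt(2)*(2*sqrt(386)) - 1*1062*1071) = sqrt(4*sqrt(193) - 1137402) = sqrt(-1137402 + 4*sqrt(193))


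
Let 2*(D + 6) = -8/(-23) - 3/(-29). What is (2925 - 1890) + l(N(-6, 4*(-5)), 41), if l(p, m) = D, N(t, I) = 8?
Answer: 1372987/1334 ≈ 1029.2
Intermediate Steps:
D = -7703/1334 (D = -6 + (-8/(-23) - 3/(-29))/2 = -6 + (-8*(-1/23) - 3*(-1/29))/2 = -6 + (8/23 + 3/29)/2 = -6 + (½)*(301/667) = -6 + 301/1334 = -7703/1334 ≈ -5.7744)
l(p, m) = -7703/1334
(2925 - 1890) + l(N(-6, 4*(-5)), 41) = (2925 - 1890) - 7703/1334 = 1035 - 7703/1334 = 1372987/1334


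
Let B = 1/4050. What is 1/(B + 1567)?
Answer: 4050/6346351 ≈ 0.00063816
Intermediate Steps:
B = 1/4050 ≈ 0.00024691
1/(B + 1567) = 1/(1/4050 + 1567) = 1/(6346351/4050) = 4050/6346351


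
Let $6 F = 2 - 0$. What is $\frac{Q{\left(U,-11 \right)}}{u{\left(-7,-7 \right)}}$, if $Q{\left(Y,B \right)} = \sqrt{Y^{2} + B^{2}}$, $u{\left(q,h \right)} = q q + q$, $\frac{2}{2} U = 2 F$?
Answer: $\frac{\sqrt{1093}}{126} \approx 0.26239$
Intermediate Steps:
$F = \frac{1}{3}$ ($F = \frac{2 - 0}{6} = \frac{2 + 0}{6} = \frac{1}{6} \cdot 2 = \frac{1}{3} \approx 0.33333$)
$U = \frac{2}{3}$ ($U = 2 \cdot \frac{1}{3} = \frac{2}{3} \approx 0.66667$)
$u{\left(q,h \right)} = q + q^{2}$ ($u{\left(q,h \right)} = q^{2} + q = q + q^{2}$)
$Q{\left(Y,B \right)} = \sqrt{B^{2} + Y^{2}}$
$\frac{Q{\left(U,-11 \right)}}{u{\left(-7,-7 \right)}} = \frac{\sqrt{\left(-11\right)^{2} + \left(\frac{2}{3}\right)^{2}}}{\left(-7\right) \left(1 - 7\right)} = \frac{\sqrt{121 + \frac{4}{9}}}{\left(-7\right) \left(-6\right)} = \frac{\sqrt{\frac{1093}{9}}}{42} = \frac{\frac{1}{3} \sqrt{1093}}{42} = \frac{\sqrt{1093}}{126}$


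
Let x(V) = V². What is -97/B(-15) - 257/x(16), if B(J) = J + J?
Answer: 8561/3840 ≈ 2.2294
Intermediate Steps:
B(J) = 2*J
-97/B(-15) - 257/x(16) = -97/(2*(-15)) - 257/(16²) = -97/(-30) - 257/256 = -97*(-1/30) - 257*1/256 = 97/30 - 257/256 = 8561/3840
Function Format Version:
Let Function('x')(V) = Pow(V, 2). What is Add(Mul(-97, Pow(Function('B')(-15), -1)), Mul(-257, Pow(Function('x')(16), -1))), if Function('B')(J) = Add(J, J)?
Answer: Rational(8561, 3840) ≈ 2.2294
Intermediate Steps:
Function('B')(J) = Mul(2, J)
Add(Mul(-97, Pow(Function('B')(-15), -1)), Mul(-257, Pow(Function('x')(16), -1))) = Add(Mul(-97, Pow(Mul(2, -15), -1)), Mul(-257, Pow(Pow(16, 2), -1))) = Add(Mul(-97, Pow(-30, -1)), Mul(-257, Pow(256, -1))) = Add(Mul(-97, Rational(-1, 30)), Mul(-257, Rational(1, 256))) = Add(Rational(97, 30), Rational(-257, 256)) = Rational(8561, 3840)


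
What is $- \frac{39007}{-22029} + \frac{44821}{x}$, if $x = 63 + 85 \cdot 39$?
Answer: $\frac{124347495}{8268218} \approx 15.039$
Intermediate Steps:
$x = 3378$ ($x = 63 + 3315 = 3378$)
$- \frac{39007}{-22029} + \frac{44821}{x} = - \frac{39007}{-22029} + \frac{44821}{3378} = \left(-39007\right) \left(- \frac{1}{22029}\right) + 44821 \cdot \frac{1}{3378} = \frac{39007}{22029} + \frac{44821}{3378} = \frac{124347495}{8268218}$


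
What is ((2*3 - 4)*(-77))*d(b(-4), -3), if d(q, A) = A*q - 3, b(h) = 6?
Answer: 3234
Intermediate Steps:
d(q, A) = -3 + A*q
((2*3 - 4)*(-77))*d(b(-4), -3) = ((2*3 - 4)*(-77))*(-3 - 3*6) = ((6 - 4)*(-77))*(-3 - 18) = (2*(-77))*(-21) = -154*(-21) = 3234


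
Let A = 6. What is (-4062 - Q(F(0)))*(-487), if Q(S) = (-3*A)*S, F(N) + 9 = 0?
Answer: 2057088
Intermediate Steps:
F(N) = -9 (F(N) = -9 + 0 = -9)
Q(S) = -18*S (Q(S) = (-3*6)*S = -18*S)
(-4062 - Q(F(0)))*(-487) = (-4062 - (-18)*(-9))*(-487) = (-4062 - 1*162)*(-487) = (-4062 - 162)*(-487) = -4224*(-487) = 2057088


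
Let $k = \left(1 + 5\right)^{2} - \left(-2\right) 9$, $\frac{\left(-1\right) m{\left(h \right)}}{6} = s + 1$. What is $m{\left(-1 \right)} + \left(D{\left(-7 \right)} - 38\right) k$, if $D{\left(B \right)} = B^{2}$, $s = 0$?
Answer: $588$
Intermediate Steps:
$m{\left(h \right)} = -6$ ($m{\left(h \right)} = - 6 \left(0 + 1\right) = \left(-6\right) 1 = -6$)
$k = 54$ ($k = 6^{2} - -18 = 36 + 18 = 54$)
$m{\left(-1 \right)} + \left(D{\left(-7 \right)} - 38\right) k = -6 + \left(\left(-7\right)^{2} - 38\right) 54 = -6 + \left(49 - 38\right) 54 = -6 + 11 \cdot 54 = -6 + 594 = 588$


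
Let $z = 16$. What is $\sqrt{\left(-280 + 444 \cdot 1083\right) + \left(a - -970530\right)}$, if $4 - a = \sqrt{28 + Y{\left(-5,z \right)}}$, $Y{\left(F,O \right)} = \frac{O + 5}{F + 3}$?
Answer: $\frac{\sqrt{5804424 - 2 \sqrt{70}}}{2} \approx 1204.6$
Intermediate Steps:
$Y{\left(F,O \right)} = \frac{5 + O}{3 + F}$
$a = 4 - \frac{\sqrt{70}}{2}$ ($a = 4 - \sqrt{28 + \frac{5 + 16}{3 - 5}} = 4 - \sqrt{28 + \frac{1}{-2} \cdot 21} = 4 - \sqrt{28 - \frac{21}{2}} = 4 - \sqrt{\frac{35}{2}} = 4 - \frac{\sqrt{70}}{2} \approx -0.1833$)
$\sqrt{\left(-280 + 444 \cdot 1083\right) + \left(a - -970530\right)} = \sqrt{\left(-280 + 444 \cdot 1083\right) + \left(\left(4 - \frac{\sqrt{70}}{2}\right) - -970530\right)} = \sqrt{\left(-280 + 480852\right) + \left(\left(4 - \frac{\sqrt{70}}{2}\right) + 970530\right)} = \sqrt{480572 + \left(970534 - \frac{\sqrt{70}}{2}\right)} = \sqrt{1451106 - \frac{\sqrt{70}}{2}}$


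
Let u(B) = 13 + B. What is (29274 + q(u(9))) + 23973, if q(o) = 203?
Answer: 53450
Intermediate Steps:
(29274 + q(u(9))) + 23973 = (29274 + 203) + 23973 = 29477 + 23973 = 53450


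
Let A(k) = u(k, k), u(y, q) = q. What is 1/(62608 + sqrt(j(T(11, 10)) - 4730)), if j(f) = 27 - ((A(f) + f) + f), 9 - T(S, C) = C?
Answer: 15652/979941591 - 5*I*sqrt(47)/1959883182 ≈ 1.5972e-5 - 1.749e-8*I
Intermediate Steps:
A(k) = k
T(S, C) = 9 - C
j(f) = 27 - 3*f (j(f) = 27 - ((f + f) + f) = 27 - (2*f + f) = 27 - 3*f)
1/(62608 + sqrt(j(T(11, 10)) - 4730)) = 1/(62608 + sqrt((27 - 3*(9 - 1*10)) - 4730)) = 1/(62608 + sqrt((27 - 3*(9 - 10)) - 4730)) = 1/(62608 + sqrt((27 - 3*(-1)) - 4730)) = 1/(62608 + sqrt((27 + 3) - 4730)) = 1/(62608 + sqrt(30 - 4730)) = 1/(62608 + sqrt(-4700)) = 1/(62608 + 10*I*sqrt(47))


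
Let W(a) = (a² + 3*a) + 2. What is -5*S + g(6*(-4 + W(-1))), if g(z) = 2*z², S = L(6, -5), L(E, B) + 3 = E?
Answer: 1137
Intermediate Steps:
W(a) = 2 + a² + 3*a
L(E, B) = -3 + E
S = 3 (S = -3 + 6 = 3)
-5*S + g(6*(-4 + W(-1))) = -5*3 + 2*(6*(-4 + (2 + (-1)² + 3*(-1))))² = -15 + 2*(6*(-4 + (2 + 1 - 3)))² = -15 + 2*(6*(-4 + 0))² = -15 + 2*(6*(-4))² = -15 + 2*(-24)² = -15 + 2*576 = -15 + 1152 = 1137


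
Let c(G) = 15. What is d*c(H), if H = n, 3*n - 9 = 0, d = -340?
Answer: -5100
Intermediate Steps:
n = 3 (n = 3 + (⅓)*0 = 3 + 0 = 3)
H = 3
d*c(H) = -340*15 = -5100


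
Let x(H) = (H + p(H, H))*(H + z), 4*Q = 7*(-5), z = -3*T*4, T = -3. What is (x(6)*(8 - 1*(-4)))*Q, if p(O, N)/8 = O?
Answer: -238140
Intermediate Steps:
p(O, N) = 8*O
z = 36 (z = -3*(-3)*4 = 9*4 = 36)
Q = -35/4 (Q = (7*(-5))/4 = (¼)*(-35) = -35/4 ≈ -8.7500)
x(H) = 9*H*(36 + H) (x(H) = (H + 8*H)*(H + 36) = (9*H)*(36 + H) = 9*H*(36 + H))
(x(6)*(8 - 1*(-4)))*Q = ((9*6*(36 + 6))*(8 - 1*(-4)))*(-35/4) = ((9*6*42)*(8 + 4))*(-35/4) = (2268*12)*(-35/4) = 27216*(-35/4) = -238140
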